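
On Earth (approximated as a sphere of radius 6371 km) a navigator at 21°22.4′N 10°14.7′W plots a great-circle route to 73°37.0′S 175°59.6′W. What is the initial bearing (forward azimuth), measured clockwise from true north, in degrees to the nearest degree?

185°

With φ₁ = 0.3730, φ₂ = -1.2849, Δλ = -2.8929 rad, the forward-azimuth formula gives
θ = atan2( sin Δλ cos φ₂ , cos φ₁ sin φ₂ − sin φ₁ cos φ₂ cos Δλ ) = atan2(-0.0694, -0.7938) = -175.00°.
Adding 360° brings this into [0°, 360°): 185°.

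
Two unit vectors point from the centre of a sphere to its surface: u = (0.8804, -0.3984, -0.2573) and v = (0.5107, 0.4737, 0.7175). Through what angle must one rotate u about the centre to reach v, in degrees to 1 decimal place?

85.6°

u·v = 0.0763; |u| = 1.0000, |v| = 1.0000.
cos θ = (u·v)/(|u||v|) = 0.0763, so θ = 85.6°.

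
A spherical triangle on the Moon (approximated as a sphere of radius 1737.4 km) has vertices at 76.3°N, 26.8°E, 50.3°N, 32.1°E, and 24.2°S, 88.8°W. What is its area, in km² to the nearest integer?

Side lengths (central angles): a = 2.2327, b = 2.0847, c = 0.4553 rad; semiperimeter s = 2.3863.
By l'Huilier's theorem, tan(E/4) = √[tan(s/2) tan((s−a)/2) tan((s−b)/2) tan((s−c)/2)], giving spherical excess E = 0.8144 rad.
Area = E·R² = 0.8144 × (1737.4)² ≈ 2458171 km².

2458171 km²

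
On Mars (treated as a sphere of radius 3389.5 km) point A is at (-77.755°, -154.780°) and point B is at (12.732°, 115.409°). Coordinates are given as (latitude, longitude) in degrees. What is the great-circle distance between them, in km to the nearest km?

In radians: φ₁ = -1.3571, φ₂ = 0.2222, Δλ = -89.811° = -1.5675 rad.
cos c = sin φ₁ sin φ₂ + cos φ₁ cos φ₂ cos Δλ = (-0.9772)(0.2204) + (0.2121)(0.9754)(0.0033) = -0.21469,
so c = arccos(-0.21469) = 1.78718 rad.
Distance = R·c = 3389.5 × 1.7872 ≈ 6058 km.

6058 km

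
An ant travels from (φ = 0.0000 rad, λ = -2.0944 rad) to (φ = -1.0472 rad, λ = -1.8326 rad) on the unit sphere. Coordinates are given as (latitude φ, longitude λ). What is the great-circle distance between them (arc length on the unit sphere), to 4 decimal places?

1.0668

With latitudes φ₁ = 0.000°, φ₂ = -60.000° and longitude difference Δλ = 15.000°:
Haversine: a = sin²(Δφ/2) + cos φ₁ cos φ₂ sin²(Δλ/2) = 0.2500 + (1.0000)(0.5000)(0.0170) = 0.25852.
Central angle c = 2·arcsin(√a) = 1.06676 rad.
On the unit sphere the arc length equals the central angle: 1.0668.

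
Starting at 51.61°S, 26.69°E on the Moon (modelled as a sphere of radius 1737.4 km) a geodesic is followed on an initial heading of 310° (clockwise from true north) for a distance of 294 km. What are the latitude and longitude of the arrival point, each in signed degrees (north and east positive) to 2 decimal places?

-44.86°, 16.20°

Angular distance δ = d/R = 294/1737.4 = 0.16922 rad; initial bearing θ = 5.4105 rad.
sin φ₂ = sin φ₁ cos δ + cos φ₁ sin δ cos θ = (-0.7838)(0.9857) + (0.6210)(0.1684)(0.6428) = -0.7054, so φ₂ = -44.86°.
Δλ = atan2(sin θ sin δ cos φ₁, cos δ − sin φ₁ sin φ₂) = atan2(-0.0801, 0.4328) = -10.487°.
λ₂ = 26.690° − 10.487° = 16.20°.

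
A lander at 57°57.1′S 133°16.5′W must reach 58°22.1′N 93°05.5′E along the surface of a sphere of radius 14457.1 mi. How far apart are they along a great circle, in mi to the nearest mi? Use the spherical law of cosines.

39369 mi

With latitudes φ₁ = -57.952°, φ₂ = 58.368° and longitude difference Δλ = -133.633°:
cos c = sin φ₁ sin φ₂ + cos φ₁ cos φ₂ cos Δλ = (-0.8476)(0.8514) + (0.5306)(0.5245)(-0.6900) = -0.91371,
so c = arccos(-0.91371) = 2.72313 rad.
Distance = R·c = 14457.1 × 2.7231 ≈ 39369 mi.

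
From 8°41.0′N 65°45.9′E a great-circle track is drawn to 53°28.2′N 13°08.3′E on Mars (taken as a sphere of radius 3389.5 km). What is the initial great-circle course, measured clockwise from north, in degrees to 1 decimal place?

With φ₁ = 0.1516, φ₂ = 0.9332, Δλ = -0.9185 rad, the forward-azimuth formula gives
θ = atan2( sin Δλ cos φ₂ , cos φ₁ sin φ₂ − sin φ₁ cos φ₂ cos Δλ ) = atan2(-0.4730, 0.7398) = -32.60°.
Adding 360° brings this into [0°, 360°): 327.4°.

327.4°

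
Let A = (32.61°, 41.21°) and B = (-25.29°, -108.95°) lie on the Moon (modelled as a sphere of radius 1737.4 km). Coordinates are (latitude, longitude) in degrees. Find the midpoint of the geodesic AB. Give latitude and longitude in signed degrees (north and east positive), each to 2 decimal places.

13.84°, -41.43°

Central angle δ = 2.6701 rad. Interpolating on the sphere with fraction f = 0.5:
P = [sin((1−f)δ)·A + sin(fδ)·B] / sin δ = 2.1405·A + 2.1405·B in Cartesian coordinates,
giving P = (0.7280, -0.6426, 0.2391), i.e. latitude 13.84°, longitude -41.43°.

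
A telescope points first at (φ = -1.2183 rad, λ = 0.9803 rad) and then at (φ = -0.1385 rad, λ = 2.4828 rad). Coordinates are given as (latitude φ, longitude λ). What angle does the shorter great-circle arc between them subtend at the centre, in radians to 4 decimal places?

Let φ₁ = -1.2183 rad, φ₂ = -0.1385 rad, and Δλ = 1.5025 rad.
Haversine: a = sin²(Δφ/2) + cos φ₁ cos φ₂ sin²(Δλ/2) = 0.2642 + (0.3452)(0.9904)(0.4659) = 0.42355.
Central angle c = 2·arcsin(√a) = 1.41729 rad.
So the angular separation is 1.4173 rad.

1.4173 rad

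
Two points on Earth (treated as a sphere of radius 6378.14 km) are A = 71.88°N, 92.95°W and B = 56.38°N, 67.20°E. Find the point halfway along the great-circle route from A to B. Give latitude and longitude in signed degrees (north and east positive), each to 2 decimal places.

Central angle δ = 0.8899 rad. Interpolating on the sphere with fraction f = 0.5:
P = [sin((1−f)δ)·A + sin(fδ)·B] / sin δ = 0.5539·A + 0.5539·B in Cartesian coordinates,
giving P = (0.1100, 0.1107, 0.9878), i.e. latitude 81.02°, longitude 45.18°.

81.02°, 45.18°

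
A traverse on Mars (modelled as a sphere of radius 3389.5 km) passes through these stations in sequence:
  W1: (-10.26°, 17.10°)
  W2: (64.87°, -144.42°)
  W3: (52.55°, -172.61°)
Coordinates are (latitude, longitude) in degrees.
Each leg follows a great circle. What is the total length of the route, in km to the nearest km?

Leg W1→W2: central angle 2.1623 rad, distance 7329.0 km.
Leg W2→W3: central angle 0.3291 rad, distance 1115.4 km.
Total: 7329.0 + 1115.4 ≈ 8444 km.

8444 km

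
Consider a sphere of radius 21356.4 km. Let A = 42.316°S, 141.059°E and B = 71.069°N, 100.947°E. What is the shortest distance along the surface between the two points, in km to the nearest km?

43595 km

In radians: φ₁ = -0.7386, φ₂ = 1.2404, Δλ = -40.112° = -0.7001 rad.
cos c = sin φ₁ sin φ₂ + cos φ₁ cos φ₂ cos Δλ = (-0.6732)(0.9459) + (0.7394)(0.3244)(0.7648) = -0.45333,
so c = arccos(-0.45333) = 2.04130 rad.
Distance = R·c = 21356.4 × 2.0413 ≈ 43595 km.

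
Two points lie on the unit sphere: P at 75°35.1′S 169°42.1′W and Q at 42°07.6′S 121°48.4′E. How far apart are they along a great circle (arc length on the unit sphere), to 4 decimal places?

0.7708

In radians: φ₁ = -1.3192, φ₂ = -0.7352, Δλ = -68.492° = -1.1954 rad.
Haversine: a = sin²(Δφ/2) + cos φ₁ cos φ₂ sin²(Δλ/2) = 0.0829 + (0.2489)(0.7417)(0.3167) = 0.14133.
Central angle c = 2·arcsin(√a) = 0.77081 rad.
On the unit sphere the arc length equals the central angle: 0.7708.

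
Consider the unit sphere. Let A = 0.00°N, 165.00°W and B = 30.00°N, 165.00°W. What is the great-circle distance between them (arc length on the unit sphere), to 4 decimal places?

Let φ₁ = 0.0000 rad, φ₂ = 0.5236 rad, and Δλ = 0.0000 rad.
Haversine: a = sin²(Δφ/2) + cos φ₁ cos φ₂ sin²(Δλ/2) = 0.0670 + (1.0000)(0.8660)(0.0000) = 0.06699.
Central angle c = 2·arcsin(√a) = 0.52360 rad.
On the unit sphere the arc length equals the central angle: 0.5236.

0.5236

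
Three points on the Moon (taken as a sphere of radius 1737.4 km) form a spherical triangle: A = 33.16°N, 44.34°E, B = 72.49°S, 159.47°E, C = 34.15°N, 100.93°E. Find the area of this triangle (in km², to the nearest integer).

4290426 km²

Side lengths (central angles): a = 1.9882, b = 0.8113, c = 2.2505 rad; semiperimeter s = 2.5251.
By l'Huilier's theorem, tan(E/4) = √[tan(s/2) tan((s−a)/2) tan((s−b)/2) tan((s−c)/2)], giving spherical excess E = 1.4213 rad.
Area = E·R² = 1.4213 × (1737.4)² ≈ 4290426 km².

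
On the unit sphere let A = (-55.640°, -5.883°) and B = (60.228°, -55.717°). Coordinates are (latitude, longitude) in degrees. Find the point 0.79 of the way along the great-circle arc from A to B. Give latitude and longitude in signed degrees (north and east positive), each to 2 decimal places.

36.65°, -39.69°

The central angle between A and B is δ = 2.1362 rad.
With f = 0.79, the slerp weights are sin((1−f)δ)/sin δ = 0.5137 and sin(fδ)/sin δ = 1.1763.
Weighted sum of the unit vectors: (0.5137)·(0.5614,-0.0578,-0.8255) + (1.1763)·(0.2797,-0.4103,0.8680) = (0.6174, -0.5123, 0.5970).
Converting back: φ = atan2(z, √(x²+y²)) = 36.65°, λ = atan2(y, x) = -39.69°.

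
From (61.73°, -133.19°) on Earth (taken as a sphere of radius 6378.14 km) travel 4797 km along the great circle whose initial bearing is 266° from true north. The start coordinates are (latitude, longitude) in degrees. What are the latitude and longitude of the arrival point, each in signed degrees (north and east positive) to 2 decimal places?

38.36°, 166.45°

Angular distance δ = d/R = 4797/6378.14 = 0.75210 rad; initial bearing θ = 4.6426 rad.
sin φ₂ = sin φ₁ cos δ + cos φ₁ sin δ cos θ = (0.8807)(0.7303) + (0.4736)(0.6832)(-0.0698) = 0.6206, so φ₂ = 38.36°.
Δλ = atan2(sin θ sin δ cos φ₁, cos δ − sin φ₁ sin φ₂) = atan2(-0.3228, 0.1837) = -60.356°.
λ₂ = -133.190° − 60.356° = -193.55° → 166.45° after wrapping to (−180°, 180°].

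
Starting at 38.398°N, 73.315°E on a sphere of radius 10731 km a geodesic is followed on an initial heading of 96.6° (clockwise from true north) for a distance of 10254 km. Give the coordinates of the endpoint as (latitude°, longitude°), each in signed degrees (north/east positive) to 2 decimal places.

16.55°, 131.13°

Angular distance δ = d/R = 10254/10731 = 0.95555 rad; initial bearing θ = 1.6860 rad.
sin φ₂ = sin φ₁ cos δ + cos φ₁ sin δ cos θ = (0.6211)(0.5772) + (0.7837)(0.8166)(-0.1149) = 0.2849, so φ₂ = 16.55°.
Δλ = atan2(sin θ sin δ cos φ₁, cos δ − sin φ₁ sin φ₂) = atan2(0.6358, 0.4002) = 57.811°.
λ₂ = 73.315° + 57.811° = 131.13°.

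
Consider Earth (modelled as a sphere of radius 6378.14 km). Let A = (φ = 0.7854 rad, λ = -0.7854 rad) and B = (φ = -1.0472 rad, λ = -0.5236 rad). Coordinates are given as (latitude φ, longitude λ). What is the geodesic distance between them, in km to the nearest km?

Let φ₁ = 0.7854 rad, φ₂ = -1.0472 rad, and Δλ = 0.2618 rad.
cos c = sin φ₁ sin φ₂ + cos φ₁ cos φ₂ cos Δλ = (0.7071)(-0.8660) + (0.7071)(0.5000)(0.9659) = -0.27087,
so c = arccos(-0.27087) = 1.84509 rad.
Distance = R·c = 6378.14 × 1.8451 ≈ 11768 km.

11768 km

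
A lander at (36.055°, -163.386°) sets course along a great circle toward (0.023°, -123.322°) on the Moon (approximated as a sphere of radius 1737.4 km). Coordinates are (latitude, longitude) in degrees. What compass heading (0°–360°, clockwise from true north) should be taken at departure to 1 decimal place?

Δλ = 40.064° = 0.6992 rad.
y = sin Δλ · cos φ₂ = (0.6436)(1.0000) = 0.6436
x = cos φ₁ sin φ₂ − sin φ₁ cos φ₂ cos Δλ = (0.8085)(0.0004) − (0.5886)(1.0000)(0.7653) = -0.4501
θ = atan2(y, x) = 124.97°, so the bearing is 125.0°.

125.0°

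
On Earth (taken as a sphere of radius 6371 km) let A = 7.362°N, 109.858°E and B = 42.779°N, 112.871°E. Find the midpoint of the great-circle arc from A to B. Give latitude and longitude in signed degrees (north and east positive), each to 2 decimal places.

25.08°, 111.14°

The central angle between A and B is δ = 0.6199 rad.
With f = 0.5, the slerp weights are sin((1−f)δ)/sin δ = 0.5250 and sin(fδ)/sin δ = 0.5250.
Weighted sum of the unit vectors: (0.5250)·(-0.3369,0.9328,0.1281) + (0.5250)·(-0.2853,0.6763,0.6792) = (-0.3266, 0.8448, 0.4239).
Converting back: φ = atan2(z, √(x²+y²)) = 25.08°, λ = atan2(y, x) = 111.14°.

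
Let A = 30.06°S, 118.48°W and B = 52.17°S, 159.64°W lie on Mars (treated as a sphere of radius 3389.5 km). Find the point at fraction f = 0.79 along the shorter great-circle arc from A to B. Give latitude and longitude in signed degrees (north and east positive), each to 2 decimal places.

-48.92°, -148.40°

The central angle between A and B is δ = 0.6513 rad.
With f = 0.79, the slerp weights are sin((1−f)δ)/sin δ = 0.2249 and sin(fδ)/sin δ = 0.8118.
Weighted sum of the unit vectors: (0.2249)·(-0.4127,-0.7608,-0.5009) + (0.8118)·(-0.5750,-0.2134,-0.7898) = (-0.5596, -0.3443, -0.7538).
Converting back: φ = atan2(z, √(x²+y²)) = -48.92°, λ = atan2(y, x) = -148.40°.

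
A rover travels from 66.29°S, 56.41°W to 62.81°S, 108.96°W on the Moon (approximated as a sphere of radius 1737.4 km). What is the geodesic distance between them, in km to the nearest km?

With latitudes φ₁ = -66.290°, φ₂ = -62.810° and longitude difference Δλ = -52.550°:
Haversine: a = sin²(Δφ/2) + cos φ₁ cos φ₂ sin²(Δλ/2) = 0.0009 + (0.4021)(0.4569)(0.1960) = 0.03693.
Central angle c = 2·arcsin(√a) = 0.38674 rad.
Distance = R·c = 1737.4 × 0.3867 ≈ 672 km.

672 km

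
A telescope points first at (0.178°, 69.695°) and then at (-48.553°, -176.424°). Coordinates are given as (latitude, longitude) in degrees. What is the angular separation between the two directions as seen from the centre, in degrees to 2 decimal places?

Let φ₁ = 0.0031 rad, φ₂ = -0.8474 rad, and Δλ = 1.9876 rad.
cos c = sin φ₁ sin φ₂ + cos φ₁ cos φ₂ cos Δλ = (0.0031)(-0.7496) + (1.0000)(0.6619)(-0.4048) = -0.27030,
so c = arccos(-0.27030) = 1.84450 rad.
So the angular separation is 105.68°.

105.68°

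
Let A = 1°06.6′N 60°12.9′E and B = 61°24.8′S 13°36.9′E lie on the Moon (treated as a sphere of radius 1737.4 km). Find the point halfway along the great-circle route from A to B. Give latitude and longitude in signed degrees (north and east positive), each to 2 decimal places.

The central angle between A and B is δ = 1.2538 rad.
With f = 0.5, the slerp weights are sin((1−f)δ)/sin δ = 0.6174 and sin(fδ)/sin δ = 0.6174.
Weighted sum of the unit vectors: (0.6174)·(0.4967,0.8677,0.0194) + (0.6174)·(0.4650,0.1126,-0.8781) = (0.5938, 0.6053, -0.5302).
Converting back: φ = atan2(z, √(x²+y²)) = -32.02°, λ = atan2(y, x) = 45.55°.

-32.02°, 45.55°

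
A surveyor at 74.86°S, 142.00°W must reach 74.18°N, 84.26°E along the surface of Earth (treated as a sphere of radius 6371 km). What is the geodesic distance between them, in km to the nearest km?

18675 km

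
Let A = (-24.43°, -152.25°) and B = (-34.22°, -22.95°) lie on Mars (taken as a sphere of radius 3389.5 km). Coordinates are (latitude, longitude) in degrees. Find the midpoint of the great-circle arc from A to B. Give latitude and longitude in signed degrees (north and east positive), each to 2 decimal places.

-52.54°, -93.40°

Central angle δ = 1.8175 rad. Interpolating on the sphere with fraction f = 0.5:
P = [sin((1−f)δ)·A + sin(fδ)·B] / sin δ = 0.8134·A + 0.8134·B in Cartesian coordinates,
giving P = (-0.0360, -0.6071, -0.7938), i.e. latitude -52.54°, longitude -93.40°.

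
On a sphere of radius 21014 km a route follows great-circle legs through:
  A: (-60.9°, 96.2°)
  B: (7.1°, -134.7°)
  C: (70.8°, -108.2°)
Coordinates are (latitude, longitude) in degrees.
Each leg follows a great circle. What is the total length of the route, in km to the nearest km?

Leg A→B: central angle 1.9958 rad, distance 41940.7 km.
Leg B→C: central angle 1.1497 rad, distance 24159.3 km.
Total: 41940.7 + 24159.3 ≈ 66100 km.

66100 km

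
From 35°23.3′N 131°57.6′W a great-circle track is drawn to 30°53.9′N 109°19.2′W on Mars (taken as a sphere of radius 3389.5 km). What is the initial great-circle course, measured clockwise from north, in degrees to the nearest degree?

97°

Δλ = 22.640° = 0.3951 rad.
y = sin Δλ · cos φ₂ = (0.3849)(0.8581) = 0.3303
x = cos φ₁ sin φ₂ − sin φ₁ cos φ₂ cos Δλ = (0.8152)(0.5135) − (0.5791)(0.8581)(0.9229) = -0.0400
θ = atan2(y, x) = 96.90°, so the bearing is 97°.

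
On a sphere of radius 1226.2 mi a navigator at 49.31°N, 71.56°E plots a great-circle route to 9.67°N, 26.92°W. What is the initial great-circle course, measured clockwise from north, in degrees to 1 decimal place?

With φ₁ = 0.8606, φ₂ = 0.1688, Δλ = -1.7188 rad, the forward-azimuth formula gives
θ = atan2( sin Δλ cos φ₂ , cos φ₁ sin φ₂ − sin φ₁ cos φ₂ cos Δλ ) = atan2(-0.9750, 0.2197) = -77.30°.
Adding 360° brings this into [0°, 360°): 282.7°.

282.7°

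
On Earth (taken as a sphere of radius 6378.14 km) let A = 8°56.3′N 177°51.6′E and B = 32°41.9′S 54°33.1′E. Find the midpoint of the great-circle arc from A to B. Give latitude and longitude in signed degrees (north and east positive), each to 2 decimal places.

The central angle between A and B is δ = 2.1418 rad.
With f = 0.5, the slerp weights are sin((1−f)δ)/sin δ = 1.0431 and sin(fδ)/sin δ = 1.0431.
Weighted sum of the unit vectors: (1.0431)·(-0.9872,0.0369,0.1554) + (1.0431)·(0.4881,0.6855,-0.5402) = (-0.5206, 0.7535, -0.4014).
Converting back: φ = atan2(z, √(x²+y²)) = -23.67°, λ = atan2(y, x) = 124.64°.

-23.67°, 124.64°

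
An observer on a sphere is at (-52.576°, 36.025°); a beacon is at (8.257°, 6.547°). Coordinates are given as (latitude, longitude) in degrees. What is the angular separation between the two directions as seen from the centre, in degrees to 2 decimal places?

65.83°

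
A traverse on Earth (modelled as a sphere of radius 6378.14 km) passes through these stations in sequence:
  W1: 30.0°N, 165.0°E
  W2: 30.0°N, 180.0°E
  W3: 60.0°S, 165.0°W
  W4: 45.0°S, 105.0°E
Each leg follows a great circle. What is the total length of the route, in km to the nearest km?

Leg W1→W2: central angle 0.2266 rad, distance 1445.0 km.
Leg W2→W3: central angle 1.5856 rad, distance 10112.9 km.
Leg W3→W4: central angle 0.9117 rad, distance 5815.2 km.
Total: 1445.0 + 10112.9 + 5815.2 ≈ 17373 km.

17373 km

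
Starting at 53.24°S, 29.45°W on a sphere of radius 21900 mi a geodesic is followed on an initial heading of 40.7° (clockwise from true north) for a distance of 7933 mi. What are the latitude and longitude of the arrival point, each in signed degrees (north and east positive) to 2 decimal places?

Angular distance δ = d/R = 7933/21900 = 0.36224 rad; initial bearing θ = 0.7103 rad.
sin φ₂ = sin φ₁ cos δ + cos φ₁ sin δ cos θ = (-0.8011)(0.9351) + (0.5985)(0.3544)(0.7581) = -0.5884, so φ₂ = -36.04°.
Δλ = atan2(sin θ sin δ cos φ₁, cos δ − sin φ₁ sin φ₂) = atan2(0.1383, 0.4637) = 16.606°.
λ₂ = -29.450° + 16.606° = -12.84°.

-36.04°, -12.84°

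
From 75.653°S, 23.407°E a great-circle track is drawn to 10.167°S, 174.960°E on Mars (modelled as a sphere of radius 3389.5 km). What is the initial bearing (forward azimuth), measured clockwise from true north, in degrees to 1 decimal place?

152.0°

With φ₁ = -1.3204, φ₂ = -0.1774, Δλ = 2.6451 rad, the forward-azimuth formula gives
θ = atan2( sin Δλ cos φ₂ , cos φ₁ sin φ₂ − sin φ₁ cos φ₂ cos Δλ ) = atan2(0.4689, -0.8822) = 152.01°.
So the initial bearing is 152.0°.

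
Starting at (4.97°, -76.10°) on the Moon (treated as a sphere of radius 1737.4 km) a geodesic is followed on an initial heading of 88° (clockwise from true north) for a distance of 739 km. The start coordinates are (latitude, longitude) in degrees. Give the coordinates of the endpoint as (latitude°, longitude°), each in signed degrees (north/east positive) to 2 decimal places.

Angular distance δ = d/R = 739/1737.4 = 0.42535 rad; initial bearing θ = 1.5359 rad.
sin φ₂ = sin φ₁ cos δ + cos φ₁ sin δ cos θ = (0.0866)(0.9109) + (0.9962)(0.4126)(0.0349) = 0.0933, so φ₂ = 5.35°.
Δλ = atan2(sin θ sin δ cos φ₁, cos δ − sin φ₁ sin φ₂) = atan2(0.4108, 0.9028) = 24.468°.
λ₂ = -76.100° + 24.468° = -51.63°.

5.35°, -51.63°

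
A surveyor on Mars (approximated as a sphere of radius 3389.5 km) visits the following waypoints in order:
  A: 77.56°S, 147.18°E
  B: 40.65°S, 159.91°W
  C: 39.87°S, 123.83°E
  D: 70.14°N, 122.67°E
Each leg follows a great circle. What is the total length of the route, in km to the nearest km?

12361 km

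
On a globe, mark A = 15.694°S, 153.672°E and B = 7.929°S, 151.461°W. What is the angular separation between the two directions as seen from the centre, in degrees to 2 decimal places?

54.12°

In radians: φ₁ = -0.2739, φ₂ = -0.1384, Δλ = 54.867° = 0.9576 rad.
cos c = sin φ₁ sin φ₂ + cos φ₁ cos φ₂ cos Δλ = (-0.2705)(-0.1379) + (0.9627)(0.9904)(0.5755) = 0.58604,
so c = arccos(0.58604) = 0.94463 rad.
So the angular separation is 54.12°.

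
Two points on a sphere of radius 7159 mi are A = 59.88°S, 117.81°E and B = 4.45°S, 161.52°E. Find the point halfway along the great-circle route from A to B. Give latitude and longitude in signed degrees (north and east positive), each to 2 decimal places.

Central angle δ = 1.1277 rad. Interpolating on the sphere with fraction f = 0.5:
P = [sin((1−f)δ)·A + sin(fδ)·B] / sin δ = 0.5916·A + 0.5916·B in Cartesian coordinates,
giving P = (-0.6979, 0.4495, -0.5576), i.e. latitude -33.89°, longitude 147.21°.

-33.89°, 147.21°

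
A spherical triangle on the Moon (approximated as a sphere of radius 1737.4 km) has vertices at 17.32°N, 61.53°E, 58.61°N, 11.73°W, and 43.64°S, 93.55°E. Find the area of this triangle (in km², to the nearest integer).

685267 km²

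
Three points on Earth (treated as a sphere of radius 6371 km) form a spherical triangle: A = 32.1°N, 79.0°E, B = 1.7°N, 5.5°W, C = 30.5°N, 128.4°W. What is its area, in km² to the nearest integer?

Side lengths (central angles): a = 2.0406, b = 1.9588, c = 1.4737 rad; semiperimeter s = 2.7366.
By l'Huilier's theorem, tan(E/4) = √[tan(s/2) tan((s−a)/2) tan((s−b)/2) tan((s−c)/2)], giving spherical excess E = 2.5160 rad.
Area = E·R² = 2.5160 × (6371)² ≈ 102123112 km².

102123112 km²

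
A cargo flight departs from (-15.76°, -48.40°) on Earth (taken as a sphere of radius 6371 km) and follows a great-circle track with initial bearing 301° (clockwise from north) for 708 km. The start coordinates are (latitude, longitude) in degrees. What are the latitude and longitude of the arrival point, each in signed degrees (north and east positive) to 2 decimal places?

Angular distance δ = d/R = 708/6371 = 0.11113 rad; initial bearing θ = 5.2534 rad.
sin φ₂ = sin φ₁ cos δ + cos φ₁ sin δ cos θ = (-0.2716)(0.9938) + (0.9624)(0.1109)(0.5150) = -0.2150, so φ₂ = -12.41°.
Δλ = atan2(sin θ sin δ cos φ₁, cos δ − sin φ₁ sin φ₂) = atan2(-0.0915, 0.9354) = -5.586°.
λ₂ = -48.400° − 5.586° = -53.99°.

-12.41°, -53.99°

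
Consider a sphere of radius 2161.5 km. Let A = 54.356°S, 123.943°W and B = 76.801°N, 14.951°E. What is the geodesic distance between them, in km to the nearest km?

5774 km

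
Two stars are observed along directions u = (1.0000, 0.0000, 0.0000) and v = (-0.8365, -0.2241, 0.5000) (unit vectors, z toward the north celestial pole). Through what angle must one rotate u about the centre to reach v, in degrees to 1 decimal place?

u·v = -0.8365; |u| = 1.0000, |v| = 1.0000.
cos θ = (u·v)/(|u||v|) = -0.8365, so θ = 146.8°.

146.8°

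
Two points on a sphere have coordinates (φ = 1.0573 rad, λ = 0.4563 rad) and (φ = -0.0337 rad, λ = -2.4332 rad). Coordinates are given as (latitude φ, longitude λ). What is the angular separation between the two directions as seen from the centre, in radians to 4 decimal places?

2.0999 rad

Let φ₁ = 1.0573 rad, φ₂ = -0.0337 rad, and Δλ = -2.8895 rad.
cos c = sin φ₁ sin φ₂ + cos φ₁ cos φ₂ cos Δλ = (0.8710)(-0.0337) + (0.4912)(0.9994)(-0.9684) = -0.50478,
so c = arccos(-0.50478) = 2.09992 rad.
So the angular separation is 2.0999 rad.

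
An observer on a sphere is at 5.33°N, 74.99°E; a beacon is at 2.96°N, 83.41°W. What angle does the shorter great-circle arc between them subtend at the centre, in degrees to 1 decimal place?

156.9°

Let φ₁ = 0.0930 rad, φ₂ = 0.0517 rad, and Δλ = -2.7646 rad.
cos c = sin φ₁ sin φ₂ + cos φ₁ cos φ₂ cos Δλ = (0.0929)(0.0516) + (0.9957)(0.9987)(-0.9298) = -0.91972,
so c = arccos(-0.91972) = 2.73817 rad.
So the angular separation is 156.9°.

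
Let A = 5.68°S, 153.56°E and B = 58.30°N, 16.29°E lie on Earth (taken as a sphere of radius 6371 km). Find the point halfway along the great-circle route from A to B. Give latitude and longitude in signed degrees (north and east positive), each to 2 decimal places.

46.81°, 123.22°

The central angle between A and B is δ = 2.0582 rad.
With f = 0.5, the slerp weights are sin((1−f)δ)/sin δ = 0.9697 and sin(fδ)/sin δ = 0.9697.
Weighted sum of the unit vectors: (0.9697)·(-0.8910,0.4431,-0.0990) + (0.9697)·(0.5044,0.1474,0.8508) = (-0.3749, 0.5726, 0.7291).
Converting back: φ = atan2(z, √(x²+y²)) = 46.81°, λ = atan2(y, x) = 123.22°.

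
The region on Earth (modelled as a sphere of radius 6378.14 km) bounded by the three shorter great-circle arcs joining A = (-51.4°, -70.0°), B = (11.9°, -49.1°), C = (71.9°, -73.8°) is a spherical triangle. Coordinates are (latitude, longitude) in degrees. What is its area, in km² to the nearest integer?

18543638 km²

Side lengths (central angles): a = 1.0790, b = 2.1525, c = 1.1493 rad; semiperimeter s = 2.1904.
By l'Huilier's theorem, tan(E/4) = √[tan(s/2) tan((s−a)/2) tan((s−b)/2) tan((s−c)/2)], giving spherical excess E = 0.4558 rad.
Area = E·R² = 0.4558 × (6378.14)² ≈ 18543638 km².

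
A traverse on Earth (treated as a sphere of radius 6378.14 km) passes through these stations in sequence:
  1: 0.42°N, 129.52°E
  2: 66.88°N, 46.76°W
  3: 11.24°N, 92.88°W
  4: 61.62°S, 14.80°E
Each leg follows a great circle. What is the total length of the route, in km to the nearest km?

Leg 1→2: central angle 1.9661 rad, distance 12540.0 km.
Leg 2→3: central angle 1.1083 rad, distance 7068.7 km.
Leg 3→4: central angle 1.8892 rad, distance 12049.8 km.
Total: 12540.0 + 7068.7 + 12049.8 ≈ 31658 km.

31658 km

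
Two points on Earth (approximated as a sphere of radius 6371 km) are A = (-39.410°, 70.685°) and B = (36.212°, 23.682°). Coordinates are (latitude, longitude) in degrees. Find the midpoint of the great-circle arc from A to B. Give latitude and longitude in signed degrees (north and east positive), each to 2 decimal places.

The central angle between A and B is δ = 1.5207 rad.
With f = 0.5, the slerp weights are sin((1−f)δ)/sin δ = 0.6900 and sin(fδ)/sin δ = 0.6900.
Weighted sum of the unit vectors: (0.6900)·(0.2556,0.7291,-0.6349) + (0.6900)·(0.7389,0.3241,0.5908) = (0.6862, 0.7268, -0.0304).
Converting back: φ = atan2(z, √(x²+y²)) = -1.74°, λ = atan2(y, x) = 46.64°.

-1.74°, 46.64°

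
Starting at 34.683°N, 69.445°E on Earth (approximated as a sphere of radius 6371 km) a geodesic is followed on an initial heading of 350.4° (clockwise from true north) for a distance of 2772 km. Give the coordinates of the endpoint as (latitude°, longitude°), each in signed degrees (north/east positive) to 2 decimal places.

Angular distance δ = d/R = 2772/6371 = 0.43510 rad; initial bearing θ = 6.1156 rad.
sin φ₂ = sin φ₁ cos δ + cos φ₁ sin δ cos θ = (0.5690)(0.9068) + (0.8223)(0.4215)(0.9860) = 0.8578, so φ₂ = 59.07°.
Δλ = atan2(sin θ sin δ cos φ₁, cos δ − sin φ₁ sin φ₂) = atan2(-0.0578, 0.4187) = -7.860°.
λ₂ = 69.445° − 7.860° = 61.59°.

59.07°, 61.59°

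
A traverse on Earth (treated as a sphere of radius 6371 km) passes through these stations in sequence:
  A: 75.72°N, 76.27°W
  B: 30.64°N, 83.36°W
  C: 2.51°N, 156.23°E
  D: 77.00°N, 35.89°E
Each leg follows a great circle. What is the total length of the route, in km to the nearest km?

28205 km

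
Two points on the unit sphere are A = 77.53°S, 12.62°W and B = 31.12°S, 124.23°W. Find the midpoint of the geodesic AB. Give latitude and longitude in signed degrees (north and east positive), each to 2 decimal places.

-61.76°, -109.74°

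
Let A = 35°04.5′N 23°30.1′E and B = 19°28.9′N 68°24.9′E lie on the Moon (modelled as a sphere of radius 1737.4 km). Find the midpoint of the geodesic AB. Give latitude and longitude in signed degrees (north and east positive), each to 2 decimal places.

29.15°, 47.63°

The central angle between A and B is δ = 0.7406 rad.
With f = 0.5, the slerp weights are sin((1−f)δ)/sin δ = 0.5364 and sin(fδ)/sin δ = 0.5364.
Weighted sum of the unit vectors: (0.5364)·(0.7505,0.3264,0.5746) + (0.5364)·(0.3468,0.8766,0.3335) = (0.5886, 0.6452, 0.4871).
Converting back: φ = atan2(z, √(x²+y²)) = 29.15°, λ = atan2(y, x) = 47.63°.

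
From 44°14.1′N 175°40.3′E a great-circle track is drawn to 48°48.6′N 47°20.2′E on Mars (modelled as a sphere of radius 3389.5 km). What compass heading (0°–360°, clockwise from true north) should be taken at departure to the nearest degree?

With φ₁ = 0.7720, φ₂ = 0.8519, Δλ = -2.2399 rad, the forward-azimuth formula gives
θ = atan2( sin Δλ cos φ₂ , cos φ₁ sin φ₂ − sin φ₁ cos φ₂ cos Δλ ) = atan2(-0.5166, 0.8241) = -32.08°.
Adding 360° brings this into [0°, 360°): 328°.

328°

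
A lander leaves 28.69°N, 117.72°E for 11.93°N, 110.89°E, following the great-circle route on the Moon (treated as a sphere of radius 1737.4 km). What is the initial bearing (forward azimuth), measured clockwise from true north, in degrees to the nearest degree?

With φ₁ = 0.5007, φ₂ = 0.2082, Δλ = -0.1192 rad, the forward-azimuth formula gives
θ = atan2( sin Δλ cos φ₂ , cos φ₁ sin φ₂ − sin φ₁ cos φ₂ cos Δλ ) = atan2(-0.1164, -0.2850) = -157.79°.
Adding 360° brings this into [0°, 360°): 202°.

202°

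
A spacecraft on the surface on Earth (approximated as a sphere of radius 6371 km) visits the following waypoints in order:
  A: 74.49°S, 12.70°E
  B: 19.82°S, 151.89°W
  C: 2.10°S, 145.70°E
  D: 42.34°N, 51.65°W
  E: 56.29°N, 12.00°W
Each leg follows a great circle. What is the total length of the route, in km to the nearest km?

Leg A→B: central angle 1.4865 rad, distance 9470.5 km.
Leg B→C: central angle 1.1065 rad, distance 7049.2 km.
Leg C→D: central angle 2.3887 rad, distance 15218.6 km.
Leg D→E: central angle 0.5030 rad, distance 3204.7 km.
Total: 9470.5 + 7049.2 + 15218.6 + 3204.7 ≈ 34943 km.

34943 km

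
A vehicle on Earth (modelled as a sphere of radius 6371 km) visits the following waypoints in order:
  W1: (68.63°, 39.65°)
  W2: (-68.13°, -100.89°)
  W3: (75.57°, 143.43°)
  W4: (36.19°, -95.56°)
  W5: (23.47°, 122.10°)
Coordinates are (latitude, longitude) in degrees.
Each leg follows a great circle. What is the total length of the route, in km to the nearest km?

55398 km

Leg W1→W2: central angle 2.8920 rad, distance 18425.2 km.
Leg W2→W3: central angle 2.7905 rad, distance 17778.0 km.
Leg W3→W4: central angle 1.0835 rad, distance 6903.1 km.
Leg W4→W5: central angle 1.9293 rad, distance 12291.7 km.
Total: 18425.2 + 17778.0 + 6903.1 + 12291.7 ≈ 55398 km.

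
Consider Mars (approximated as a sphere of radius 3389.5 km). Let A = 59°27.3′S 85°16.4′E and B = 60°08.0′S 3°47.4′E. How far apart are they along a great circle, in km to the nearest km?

With latitudes φ₁ = -59.455°, φ₂ = -60.133° and longitude difference Δλ = -81.483°:
cos c = sin φ₁ sin φ₂ + cos φ₁ cos φ₂ cos Δλ = (-0.8612)(-0.8672) + (0.5082)(0.4980)(0.1481) = 0.78433,
so c = arccos(0.78433) = 0.66918 rad.
Distance = R·c = 3389.5 × 0.6692 ≈ 2268 km.

2268 km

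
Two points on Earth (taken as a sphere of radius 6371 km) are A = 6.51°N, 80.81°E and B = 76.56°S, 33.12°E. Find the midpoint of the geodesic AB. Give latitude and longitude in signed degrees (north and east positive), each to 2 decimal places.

Central angle δ = 1.5256 rad. Interpolating on the sphere with fraction f = 0.5:
P = [sin((1−f)δ)·A + sin(fδ)·B] / sin δ = 0.6917·A + 0.6917·B in Cartesian coordinates,
giving P = (0.2444, 0.7662, -0.5943), i.e. latitude -36.46°, longitude 72.31°.

-36.46°, 72.31°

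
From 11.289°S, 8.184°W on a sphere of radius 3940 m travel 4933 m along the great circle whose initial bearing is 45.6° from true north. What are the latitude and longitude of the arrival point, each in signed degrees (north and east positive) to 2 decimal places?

36.17°, 49.01°

Angular distance δ = d/R = 4933/3940 = 1.25203 rad; initial bearing θ = 0.7959 rad.
sin φ₂ = sin φ₁ cos δ + cos φ₁ sin δ cos θ = (-0.1958)(0.3134) + (0.9807)(0.9496)(0.6997) = 0.5902, so φ₂ = 36.17°.
Δλ = atan2(sin θ sin δ cos φ₁, cos δ − sin φ₁ sin φ₂) = atan2(0.6654, 0.4289) = 57.191°.
λ₂ = -8.184° + 57.191° = 49.01°.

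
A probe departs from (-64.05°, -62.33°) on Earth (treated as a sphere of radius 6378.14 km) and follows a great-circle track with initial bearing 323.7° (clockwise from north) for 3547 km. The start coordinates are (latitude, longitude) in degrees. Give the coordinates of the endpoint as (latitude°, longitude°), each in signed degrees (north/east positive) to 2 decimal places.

-35.28°, -84.84°

Angular distance δ = d/R = 3547/6378.14 = 0.55612 rad; initial bearing θ = 5.6496 rad.
sin φ₂ = sin φ₁ cos δ + cos φ₁ sin δ cos θ = (-0.8992)(0.8493) + (0.4376)(0.5279)(0.8059) = -0.5775, so φ₂ = -35.28°.
Δλ = atan2(sin θ sin δ cos φ₁, cos δ − sin φ₁ sin φ₂) = atan2(-0.1368, 0.3300) = -22.508°.
λ₂ = -62.330° − 22.508° = -84.84°.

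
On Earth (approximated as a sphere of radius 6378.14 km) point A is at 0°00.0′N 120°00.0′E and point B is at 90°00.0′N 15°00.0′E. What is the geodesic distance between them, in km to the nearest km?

Let φ₁ = 0.0000 rad, φ₂ = 1.5708 rad, and Δλ = -1.8326 rad.
cos c = sin φ₁ sin φ₂ + cos φ₁ cos φ₂ cos Δλ = (0.0000)(1.0000) + (1.0000)(0.0000)(-0.2588) = 0.00000,
so c = arccos(0.00000) = 1.57080 rad.
Distance = R·c = 6378.14 × 1.5708 ≈ 10019 km.

10019 km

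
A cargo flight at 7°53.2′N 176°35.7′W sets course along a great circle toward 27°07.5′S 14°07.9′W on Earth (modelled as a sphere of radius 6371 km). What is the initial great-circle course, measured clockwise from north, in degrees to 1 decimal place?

With φ₁ = 0.1376, φ₂ = -0.4734, Δλ = 2.8355 rad, the forward-azimuth formula gives
θ = atan2( sin Δλ cos φ₂ , cos φ₁ sin φ₂ − sin φ₁ cos φ₂ cos Δλ ) = atan2(0.2682, -0.3352) = 141.34°.
So the initial bearing is 141.3°.

141.3°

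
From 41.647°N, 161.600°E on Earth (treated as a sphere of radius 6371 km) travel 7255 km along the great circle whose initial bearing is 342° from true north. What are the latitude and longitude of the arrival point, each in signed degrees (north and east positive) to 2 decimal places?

Angular distance δ = d/R = 7255/6371 = 1.13875 rad; initial bearing θ = 5.9690 rad.
sin φ₂ = sin φ₁ cos δ + cos φ₁ sin δ cos θ = (0.6645)(0.4187) + (0.7473)(0.9081)(0.9511) = 0.9236, so φ₂ = 67.46°.
Δλ = atan2(sin θ sin δ cos φ₁, cos δ − sin φ₁ sin φ₂) = atan2(-0.2097, -0.1951) = -132.930°.
λ₂ = 161.600° − 132.930° = 28.67°.

67.46°, 28.67°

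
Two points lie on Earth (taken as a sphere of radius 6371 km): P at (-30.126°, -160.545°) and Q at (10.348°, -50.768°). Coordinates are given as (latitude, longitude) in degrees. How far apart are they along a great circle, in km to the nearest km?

12478 km

With latitudes φ₁ = -30.126°, φ₂ = 10.348° and longitude difference Δλ = 109.777°:
cos c = sin φ₁ sin φ₂ + cos φ₁ cos φ₂ cos Δλ = (-0.5019)(0.1796) + (0.8649)(0.9837)(-0.3384) = -0.37805,
so c = arccos(-0.37805) = 1.95849 rad.
Distance = R·c = 6371 × 1.9585 ≈ 12478 km.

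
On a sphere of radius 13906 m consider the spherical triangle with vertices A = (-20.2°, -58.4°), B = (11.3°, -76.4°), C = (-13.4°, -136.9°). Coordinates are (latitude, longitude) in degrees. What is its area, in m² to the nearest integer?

Side lengths (central angles): a = 1.1326, b = 1.3057, c = 0.6307 rad; semiperimeter s = 1.5345.
By l'Huilier's theorem, tan(E/4) = √[tan(s/2) tan((s−a)/2) tan((s−b)/2) tan((s−c)/2)], giving spherical excess E = 0.4172 rad.
Area = E·R² = 0.4172 × (13906)² ≈ 80672060 m².

80672060 m²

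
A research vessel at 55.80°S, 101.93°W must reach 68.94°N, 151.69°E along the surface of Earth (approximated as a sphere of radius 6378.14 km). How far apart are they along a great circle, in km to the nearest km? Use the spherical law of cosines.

In radians: φ₁ = -0.9739, φ₂ = 1.2032, Δλ = -106.380° = -1.8567 rad.
cos c = sin φ₁ sin φ₂ + cos φ₁ cos φ₂ cos Δλ = (-0.8271)(0.9332) + (0.5621)(0.3593)(-0.2820) = -0.82880,
so c = arccos(-0.82880) = 2.54775 rad.
Distance = R·c = 6378.14 × 2.5477 ≈ 16250 km.

16250 km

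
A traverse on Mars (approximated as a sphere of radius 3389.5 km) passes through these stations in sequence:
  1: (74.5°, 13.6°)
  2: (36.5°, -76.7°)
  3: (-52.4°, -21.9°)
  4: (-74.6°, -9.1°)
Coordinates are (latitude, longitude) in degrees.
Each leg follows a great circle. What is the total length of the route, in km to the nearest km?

10576 km

Leg 1→2: central angle 0.9618 rad, distance 3259.9 km.
Leg 2→3: central angle 1.7605 rad, distance 5967.2 km.
Leg 3→4: central angle 0.3980 rad, distance 1349.0 km.
Total: 3259.9 + 5967.2 + 1349.0 ≈ 10576 km.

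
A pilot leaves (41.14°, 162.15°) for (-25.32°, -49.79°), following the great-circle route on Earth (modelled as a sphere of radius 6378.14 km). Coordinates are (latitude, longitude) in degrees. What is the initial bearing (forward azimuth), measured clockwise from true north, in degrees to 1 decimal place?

With φ₁ = 0.7180, φ₂ = -0.4419, Δλ = 2.5841 rad, the forward-azimuth formula gives
θ = atan2( sin Δλ cos φ₂ , cos φ₁ sin φ₂ − sin φ₁ cos φ₂ cos Δλ ) = atan2(0.4782, 0.1826) = 69.10°.
So the initial bearing is 69.1°.

69.1°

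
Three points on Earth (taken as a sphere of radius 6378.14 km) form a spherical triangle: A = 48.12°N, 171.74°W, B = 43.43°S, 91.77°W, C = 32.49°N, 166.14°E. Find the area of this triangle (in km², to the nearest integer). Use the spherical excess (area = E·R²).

Side lengths (central angles): a = 2.0916, b = 0.3987, c = 2.0124 rad; semiperimeter s = 2.2513.
By l'Huilier's theorem, tan(E/4) = √[tan(s/2) tan((s−a)/2) tan((s−b)/2) tan((s−c)/2)], giving spherical excess E = 0.6491 rad.
Area = E·R² = 0.6491 × (6378.14)² ≈ 26404970 km².

26404970 km²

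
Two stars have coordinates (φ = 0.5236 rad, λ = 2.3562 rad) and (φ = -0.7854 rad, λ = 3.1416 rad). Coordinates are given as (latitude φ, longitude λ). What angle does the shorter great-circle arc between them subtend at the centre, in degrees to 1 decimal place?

85.4°

Let φ₁ = 0.5236 rad, φ₂ = -0.7854 rad, and Δλ = 0.7854 rad.
cos c = sin φ₁ sin φ₂ + cos φ₁ cos φ₂ cos Δλ = (0.5000)(-0.7071) + (0.8660)(0.7071)(0.7071) = 0.07946,
so c = arccos(0.07946) = 1.49126 rad.
So the angular separation is 85.4°.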